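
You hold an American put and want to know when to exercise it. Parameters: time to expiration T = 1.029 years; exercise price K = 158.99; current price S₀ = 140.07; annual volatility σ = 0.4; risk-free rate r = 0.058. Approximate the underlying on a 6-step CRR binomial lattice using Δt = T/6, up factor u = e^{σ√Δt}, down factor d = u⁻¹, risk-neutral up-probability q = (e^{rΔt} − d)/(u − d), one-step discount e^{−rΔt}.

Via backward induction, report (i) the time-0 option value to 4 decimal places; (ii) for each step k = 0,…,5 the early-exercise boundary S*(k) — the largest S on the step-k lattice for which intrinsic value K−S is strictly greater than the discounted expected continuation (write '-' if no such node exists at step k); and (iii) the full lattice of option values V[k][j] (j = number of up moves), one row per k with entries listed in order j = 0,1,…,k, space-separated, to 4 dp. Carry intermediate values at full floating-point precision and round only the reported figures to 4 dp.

Δt=0.17150, u=1.18016, d=0.84734, q=0.48872, disc=e^(-rΔt)=0.99010
k=6 terminal: V=max(K-S,0) → 107.1459 86.7827 58.4212 18.9200 0.0000 0.0000 0.0000
k=5: j=0 S=61.1843 intr=97.8057 cont=96.2320 V=97.8057[EX]; j=1 S=85.2162 intr=73.7738 cont=72.2002 V=73.7738[EX]; j=2 S=118.6873 intr=40.3027 cont=38.7291 V=40.3027[EX]; j=3 S=165.3050 intr=0.0000 cont=9.5777 V=9.5777[hold]; j=4 S=230.2333 intr=0.0000 cont=0.0000 V=0.0000[hold]; j=5 S=320.6639 intr=0.0000 cont=0.0000 V=0.0000[hold]  S*(5)=118.6873
k=4: j=0 S=72.2073 intr=86.7827 cont=85.2091 V=86.7827[EX]; j=1 S=100.5688 intr=58.4212 cont=56.8476 V=58.4212[EX]; j=2 S=140.0700 intr=18.9200 cont=25.0366 V=25.0366[hold]; j=3 S=195.0864 intr=0.0000 cont=4.8484 V=4.8484[hold]; j=4 S=271.7121 intr=0.0000 cont=0.0000 V=0.0000[hold]  S*(4)=100.5688
k=3: j=0 S=85.2162 intr=73.7738 cont=72.2002 V=73.7738[EX]; j=1 S=118.6873 intr=40.3027 cont=41.6888 V=41.6888[hold]; j=2 S=165.3050 intr=0.0000 cont=15.0201 V=15.0201[hold]; j=3 S=230.2333 intr=0.0000 cont=2.4544 V=2.4544[hold]  S*(3)=85.2162
k=2: j=0 S=100.5688 intr=58.4212 cont=57.5183 V=58.4212[EX]; j=1 S=140.0700 intr=18.9200 cont=28.3717 V=28.3717[hold]; j=2 S=195.0864 intr=0.0000 cont=8.7911 V=8.7911[hold]  S*(2)=100.5688
k=1: j=0 S=118.6873 intr=40.3027 cont=43.3026 V=43.3026[hold]; j=1 S=165.3050 intr=0.0000 cont=18.6162 V=18.6162[hold]  S*(1)=-
k=0: j=0 S=140.0700 intr=18.9200 cont=30.9287 V=30.9287[hold]  S*(0)=-

price = 30.9287
boundary = - - 100.5688 85.2162 100.5688 118.6873
tree:
30.9287
43.3026 18.6162
58.4212 28.3717 8.7911
73.7738 41.6888 15.0201 2.4544
86.7827 58.4212 25.0366 4.8484 0.0000
97.8057 73.7738 40.3027 9.5777 0.0000 0.0000
107.1459 86.7827 58.4212 18.9200 0.0000 0.0000 0.0000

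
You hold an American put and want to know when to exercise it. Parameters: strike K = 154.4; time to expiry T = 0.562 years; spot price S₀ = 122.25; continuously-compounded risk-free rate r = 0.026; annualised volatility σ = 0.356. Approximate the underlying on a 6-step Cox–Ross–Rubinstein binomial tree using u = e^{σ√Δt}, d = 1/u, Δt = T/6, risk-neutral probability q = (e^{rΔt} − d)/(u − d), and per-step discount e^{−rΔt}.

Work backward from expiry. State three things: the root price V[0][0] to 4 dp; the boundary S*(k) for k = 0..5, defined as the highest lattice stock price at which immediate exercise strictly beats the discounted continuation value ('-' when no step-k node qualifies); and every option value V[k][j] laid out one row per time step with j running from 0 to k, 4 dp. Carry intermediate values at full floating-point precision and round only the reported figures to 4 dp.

price = 34.6044
boundary = - - 98.3134 109.6304 122.2500 136.3223
tree:
34.6044
44.9707 23.7252
56.0866 33.3444 13.5878
66.2353 44.7696 21.3295 5.4011
75.3364 56.0866 32.1500 9.8991 0.6322
83.4980 66.2353 44.7696 18.0777 1.2280 0.0000
90.8171 75.3364 56.0866 32.1500 2.3855 0.0000 0.0000

Δt=0.09367, u=1.11511, d=0.89677, q=0.48396, disc=e^(-rΔt)=0.99757
k=6 terminal: V=max(K-S,0) → 90.8171 75.3364 56.0866 32.1500 2.3855 0.0000 0.0000
k=5: j=0 S=70.9020 intr=83.4980 cont=83.1224 V=83.4980[EX]; j=1 S=88.1647 intr=66.2353 cont=65.8597 V=66.2353[EX]; j=2 S=109.6304 intr=44.7696 cont=44.3941 V=44.7696[EX]; j=3 S=136.3223 intr=18.0777 cont=17.7021 V=18.0777[EX]; j=4 S=169.5130 intr=0.0000 cont=1.2280 V=1.2280[hold]; j=5 S=210.7847 intr=0.0000 cont=0.0000 V=0.0000[hold]  S*(5)=136.3223
k=4: j=0 S=79.0636 intr=75.3364 cont=74.9608 V=75.3364[EX]; j=1 S=98.3134 intr=56.0866 cont=55.7110 V=56.0866[EX]; j=2 S=122.2500 intr=32.1500 cont=31.7744 V=32.1500[EX]; j=3 S=152.0145 intr=2.3855 cont=9.8991 V=9.8991[hold]; j=4 S=189.0258 intr=0.0000 cont=0.6322 V=0.6322[hold]  S*(4)=122.2500
k=3: j=0 S=88.1647 intr=66.2353 cont=65.8597 V=66.2353[EX]; j=1 S=109.6304 intr=44.7696 cont=44.3941 V=44.7696[EX]; j=2 S=136.3223 intr=18.0777 cont=21.3295 V=21.3295[hold]; j=3 S=169.5130 intr=0.0000 cont=5.4011 V=5.4011[hold]  S*(3)=109.6304
k=2: j=0 S=98.3134 intr=56.0866 cont=55.7110 V=56.0866[EX]; j=1 S=122.2500 intr=32.1500 cont=33.3444 V=33.3444[hold]; j=2 S=152.0145 intr=2.3855 cont=13.5878 V=13.5878[hold]  S*(2)=98.3134
k=1: j=0 S=109.6304 intr=44.7696 cont=44.9707 V=44.9707[hold]; j=1 S=136.3223 intr=18.0777 cont=23.7252 V=23.7252[hold]  S*(1)=-
k=0: j=0 S=122.2500 intr=32.1500 cont=34.6044 V=34.6044[hold]  S*(0)=-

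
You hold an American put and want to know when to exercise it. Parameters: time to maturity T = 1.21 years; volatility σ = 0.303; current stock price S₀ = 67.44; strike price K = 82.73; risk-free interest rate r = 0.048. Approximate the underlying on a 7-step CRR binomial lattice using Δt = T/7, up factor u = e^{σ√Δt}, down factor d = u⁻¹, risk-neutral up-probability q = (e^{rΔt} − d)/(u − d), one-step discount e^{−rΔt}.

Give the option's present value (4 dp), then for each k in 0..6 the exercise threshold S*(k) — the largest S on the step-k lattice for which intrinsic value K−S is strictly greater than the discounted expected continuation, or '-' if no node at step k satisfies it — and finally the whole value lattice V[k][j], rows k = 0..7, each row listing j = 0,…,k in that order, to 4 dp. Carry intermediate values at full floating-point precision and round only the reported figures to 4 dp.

Δt=0.17286  u=1.13425  d=0.88164  q=0.50153  discount=0.99174
step 7 (expiry): payoffs max(K−S,0) = 54.8082 46.8076 36.5147 23.2724 6.2359 0.0000 0.0000 0.0000
step 6: (k=6,j=0): S=31.6705, (K−S)⁺=51.0595, hold=50.3759 ⇒ V=51.0595 exercise | (k=6,j=1): S=40.7451, (K−S)⁺=41.9849, hold=41.3013 ⇒ V=41.9849 exercise | (k=6,j=2): S=52.4199, (K−S)⁺=30.3101, hold=29.6265 ⇒ V=30.3101 exercise | (k=6,j=3): S=67.4400, (K−S)⁺=15.2900, hold=14.6064 ⇒ V=15.2900 exercise | (k=6,j=4): S=86.7638, (K−S)⁺=0.0000, hold=3.0827 ⇒ V=3.0827 continue | (k=6,j=5): S=111.6245, (K−S)⁺=0.0000, hold=0.0000 ⇒ V=0.0000 continue | (k=6,j=6): S=143.6086, (K−S)⁺=0.0000, hold=0.0000 ⇒ V=0.0000 continue  boundary S*=67.4400
step 5: (k=5,j=0): S=35.9224, (K−S)⁺=46.8076, hold=46.1240 ⇒ V=46.8076 exercise | (k=5,j=1): S=46.2153, (K−S)⁺=36.5147, hold=35.8311 ⇒ V=36.5147 exercise | (k=5,j=2): S=59.4576, (K−S)⁺=23.2724, hold=22.5889 ⇒ V=23.2724 exercise | (k=5,j=3): S=76.4941, (K−S)⁺=6.2359, hold=9.0919 ⇒ V=9.0919 continue | (k=5,j=4): S=98.4122, (K−S)⁺=0.0000, hold=1.5240 ⇒ V=1.5240 continue | (k=5,j=5): S=126.6106, (K−S)⁺=0.0000, hold=0.0000 ⇒ V=0.0000 continue  boundary S*=59.4576
step 4: (k=4,j=0): S=40.7451, (K−S)⁺=41.9849, hold=41.3013 ⇒ V=41.9849 exercise | (k=4,j=1): S=52.4199, (K−S)⁺=30.3101, hold=29.6265 ⇒ V=30.3101 exercise | (k=4,j=2): S=67.4400, (K−S)⁺=15.2900, hold=16.0270 ⇒ V=16.0270 continue | (k=4,j=3): S=86.7638, (K−S)⁺=0.0000, hold=5.2526 ⇒ V=5.2526 continue | (k=4,j=4): S=111.6245, (K−S)⁺=0.0000, hold=0.7534 ⇒ V=0.7534 continue  boundary S*=52.4199
step 3: (k=3,j=0): S=46.2153, (K−S)⁺=36.5147, hold=35.8311 ⇒ V=36.5147 exercise | (k=3,j=1): S=59.4576, (K−S)⁺=23.2724, hold=22.9554 ⇒ V=23.2724 exercise | (k=3,j=2): S=76.4941, (K−S)⁺=6.2359, hold=10.5355 ⇒ V=10.5355 continue | (k=3,j=3): S=98.4122, (K−S)⁺=0.0000, hold=2.9714 ⇒ V=2.9714 continue  boundary S*=59.4576
step 2: (k=2,j=0): S=52.4199, (K−S)⁺=30.3101, hold=29.6265 ⇒ V=30.3101 exercise | (k=2,j=1): S=67.4400, (K−S)⁺=15.2900, hold=16.7450 ⇒ V=16.7450 continue | (k=2,j=2): S=86.7638, (K−S)⁺=0.0000, hold=6.6862 ⇒ V=6.6862 continue  boundary S*=52.4199
step 1: (k=1,j=0): S=59.4576, (K−S)⁺=23.2724, hold=23.3126 ⇒ V=23.3126 continue | (k=1,j=1): S=76.4941, (K−S)⁺=6.2359, hold=11.6035 ⇒ V=11.6035 continue  boundary S*=-
step 0: (k=0,j=0): S=67.4400, (K−S)⁺=15.2900, hold=17.2960 ⇒ V=17.2960 continue  boundary S*=-

price = 17.2960
boundary = - - 52.4199 59.4576 52.4199 59.4576 67.4400
tree:
17.2960
23.3126 11.6035
30.3101 16.7450 6.6862
36.5147 23.2724 10.5355 2.9714
41.9849 30.3101 16.0270 5.2526 0.7534
46.8076 36.5147 23.2724 9.0919 1.5240 0.0000
51.0595 41.9849 30.3101 15.2900 3.0827 0.0000 0.0000
54.8082 46.8076 36.5147 23.2724 6.2359 0.0000 0.0000 0.0000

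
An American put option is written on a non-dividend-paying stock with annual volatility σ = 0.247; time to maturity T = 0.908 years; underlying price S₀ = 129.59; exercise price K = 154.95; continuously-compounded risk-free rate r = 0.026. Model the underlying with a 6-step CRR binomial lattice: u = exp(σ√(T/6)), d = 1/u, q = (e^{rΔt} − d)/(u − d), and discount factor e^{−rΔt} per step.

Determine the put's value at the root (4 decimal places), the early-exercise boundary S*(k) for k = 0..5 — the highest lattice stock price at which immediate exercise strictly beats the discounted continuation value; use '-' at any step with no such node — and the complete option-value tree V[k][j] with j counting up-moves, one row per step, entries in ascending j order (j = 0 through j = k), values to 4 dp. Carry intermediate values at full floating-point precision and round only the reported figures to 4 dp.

Δt=0.15133  u=1.10085  d=0.90839  q=0.49648  discount=0.99607
step 6 (expiry): payoffs max(K−S,0) = 82.1399 66.7129 48.0171 25.3600 0.0000 0.0000 0.0000
step 5: (k=5,j=0): S=80.1533, (K−S)⁺=74.7967, hold=74.1882 ⇒ V=74.7967 exercise | (k=5,j=1): S=97.1363, (K−S)⁺=57.8137, hold=57.2052 ⇒ V=57.8137 exercise | (k=5,j=2): S=117.7176, (K−S)⁺=37.2324, hold=36.6239 ⇒ V=37.2324 exercise | (k=5,j=3): S=142.6598, (K−S)⁺=12.2902, hold=12.7191 ⇒ V=12.7191 continue | (k=5,j=4): S=172.8867, (K−S)⁺=0.0000, hold=0.0000 ⇒ V=0.0000 continue | (k=5,j=5): S=209.5181, (K−S)⁺=0.0000, hold=0.0000 ⇒ V=0.0000 continue  boundary S*=117.7176
step 4: (k=4,j=0): S=88.2371, (K−S)⁺=66.7129, hold=66.1044 ⇒ V=66.7129 exercise | (k=4,j=1): S=106.9329, (K−S)⁺=48.0171, hold=47.4086 ⇒ V=48.0171 exercise | (k=4,j=2): S=129.5900, (K−S)⁺=25.3600, hold=24.9636 ⇒ V=25.3600 exercise | (k=4,j=3): S=157.0477, (K−S)⁺=0.0000, hold=6.3792 ⇒ V=6.3792 continue | (k=4,j=4): S=190.3231, (K−S)⁺=0.0000, hold=0.0000 ⇒ V=0.0000 continue  boundary S*=129.5900
step 3: (k=3,j=0): S=97.1363, (K−S)⁺=57.8137, hold=57.2052 ⇒ V=57.8137 exercise | (k=3,j=1): S=117.7176, (K−S)⁺=37.2324, hold=36.6239 ⇒ V=37.2324 exercise | (k=3,j=2): S=142.6598, (K−S)⁺=12.2902, hold=15.8738 ⇒ V=15.8738 continue | (k=3,j=3): S=172.8867, (K−S)⁺=0.0000, hold=3.1994 ⇒ V=3.1994 continue  boundary S*=117.7176
step 2: (k=2,j=0): S=106.9329, (K−S)⁺=48.0171, hold=47.4086 ⇒ V=48.0171 exercise | (k=2,j=1): S=129.5900, (K−S)⁺=25.3600, hold=26.5237 ⇒ V=26.5237 continue | (k=2,j=2): S=157.0477, (K−S)⁺=0.0000, hold=9.5436 ⇒ V=9.5436 continue  boundary S*=106.9329
step 1: (k=1,j=0): S=117.7176, (K−S)⁺=37.2324, hold=37.1994 ⇒ V=37.2324 exercise | (k=1,j=1): S=142.6598, (K−S)⁺=12.2902, hold=18.0224 ⇒ V=18.0224 continue  boundary S*=117.7176
step 0: (k=0,j=0): S=129.5900, (K−S)⁺=25.3600, hold=27.5862 ⇒ V=27.5862 continue  boundary S*=-

price = 27.5862
boundary = - 117.7176 106.9329 117.7176 129.5900 117.7176
tree:
27.5862
37.2324 18.0224
48.0171 26.5237 9.5436
57.8137 37.2324 15.8738 3.1994
66.7129 48.0171 25.3600 6.3792 0.0000
74.7967 57.8137 37.2324 12.7191 0.0000 0.0000
82.1399 66.7129 48.0171 25.3600 0.0000 0.0000 0.0000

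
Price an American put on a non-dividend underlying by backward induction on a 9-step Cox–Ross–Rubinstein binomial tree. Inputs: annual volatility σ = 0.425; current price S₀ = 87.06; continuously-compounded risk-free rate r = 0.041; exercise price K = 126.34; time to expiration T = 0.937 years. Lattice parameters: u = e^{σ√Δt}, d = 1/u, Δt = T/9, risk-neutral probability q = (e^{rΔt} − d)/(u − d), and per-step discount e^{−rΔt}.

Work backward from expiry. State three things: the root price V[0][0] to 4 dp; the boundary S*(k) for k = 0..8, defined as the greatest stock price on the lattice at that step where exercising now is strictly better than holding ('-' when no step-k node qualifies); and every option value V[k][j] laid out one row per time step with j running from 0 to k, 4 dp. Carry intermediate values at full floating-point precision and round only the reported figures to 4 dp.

price = 41.1010
boundary = - - 66.1771 75.9037 66.1771 75.9037 87.0600 75.9037 87.0600
tree:
41.1010
50.4564 31.3846
60.1629 40.4449 21.8999
68.6431 50.4363 30.0374 13.3254
76.0367 60.1629 39.7339 19.8551 6.4074
82.4828 68.6431 50.4363 28.5540 10.6574 1.8844
88.1028 76.0367 60.1629 39.2800 17.2492 3.6486 0.0000
93.0027 82.4828 68.6431 50.4363 26.8426 7.0644 0.0000 0.0000
97.2747 88.1028 76.0367 60.1629 39.2800 13.6782 0.0000 0.0000 0.0000
100.9993 93.0027 82.4828 68.6431 50.4363 26.4840 0.0000 0.0000 0.0000 0.0000

params: Δt=0.10411 u=1.14698 d=0.87186 q=0.48132 e^(-rΔt)=0.99574
t_9 payoffs: 100.9993 93.0027 82.4828 68.6431 50.4363 26.4840 0.0000 0.0000 0.0000 0.0000
t_8: node(8,0) S=29.0653 payoff=97.2747 vs cont=96.7366 → 97.2747 [stop]  node(8,1) S=38.2372 payoff=88.1028 vs cont=87.5647 → 88.1028 [stop]  node(8,2) S=50.3033 payoff=76.0367 vs cont=75.4985 → 76.0367 [stop]  node(8,3) S=66.1771 payoff=60.1629 vs cont=59.6248 → 60.1629 [stop]  node(8,4) S=87.0600 payoff=39.2800 vs cont=38.7419 → 39.2800 [stop]  node(8,5) S=114.5327 payoff=11.8073 vs cont=13.6782 → 13.6782 [wait]  node(8,6) S=150.6748 payoff=0.0000 vs cont=0.0000 → 0.0000 [wait]  node(8,7) S=198.2219 payoff=0.0000 vs cont=0.0000 → 0.0000 [wait]  node(8,8) S=260.7730 payoff=0.0000 vs cont=0.0000 → 0.0000 [wait]  ⇒ S*(8)=87.0600
t_7: node(7,0) S=33.3373 payoff=93.0027 vs cont=92.4646 → 93.0027 [stop]  node(7,1) S=43.8572 payoff=82.4828 vs cont=81.9446 → 82.4828 [stop]  node(7,2) S=57.6969 payoff=68.6431 vs cont=68.1050 → 68.6431 [stop]  node(7,3) S=75.9037 payoff=50.4363 vs cont=49.8981 → 50.4363 [stop]  node(7,4) S=99.8560 payoff=26.4840 vs cont=26.8426 → 26.8426 [wait]  node(7,5) S=131.3666 payoff=0.0000 vs cont=7.0644 → 7.0644 [wait]  node(7,6) S=172.8208 payoff=0.0000 vs cont=0.0000 → 0.0000 [wait]  node(7,7) S=227.3563 payoff=0.0000 vs cont=0.0000 → 0.0000 [wait]  ⇒ S*(7)=75.9037
t_6: node(6,0) S=38.2372 payoff=88.1028 vs cont=87.5647 → 88.1028 [stop]  node(6,1) S=50.3033 payoff=76.0367 vs cont=75.4985 → 76.0367 [stop]  node(6,2) S=66.1771 payoff=60.1629 vs cont=59.6248 → 60.1629 [stop]  node(6,3) S=87.0600 payoff=39.2800 vs cont=38.9137 → 39.2800 [stop]  node(6,4) S=114.5327 payoff=11.8073 vs cont=17.2492 → 17.2492 [wait]  node(6,5) S=150.6748 payoff=0.0000 vs cont=3.6486 → 3.6486 [wait]  node(6,6) S=198.2219 payoff=0.0000 vs cont=0.0000 → 0.0000 [wait]  ⇒ S*(6)=87.0600
t_5: node(5,0) S=43.8572 payoff=82.4828 vs cont=81.9446 → 82.4828 [stop]  node(5,1) S=57.6969 payoff=68.6431 vs cont=68.1050 → 68.6431 [stop]  node(5,2) S=75.9037 payoff=50.4363 vs cont=49.8981 → 50.4363 [stop]  node(5,3) S=99.8560 payoff=26.4840 vs cont=28.5540 → 28.5540 [wait]  node(5,4) S=131.3666 payoff=0.0000 vs cont=10.6574 → 10.6574 [wait]  node(5,5) S=172.8208 payoff=0.0000 vs cont=1.8844 → 1.8844 [wait]  ⇒ S*(5)=75.9037
t_4: node(4,0) S=50.3033 payoff=76.0367 vs cont=75.4985 → 76.0367 [stop]  node(4,1) S=66.1771 payoff=60.1629 vs cont=59.6248 → 60.1629 [stop]  node(4,2) S=87.0600 payoff=39.2800 vs cont=39.7339 → 39.7339 [wait]  node(4,3) S=114.5327 payoff=11.8073 vs cont=19.8551 → 19.8551 [wait]  node(4,4) S=150.6748 payoff=0.0000 vs cont=6.4074 → 6.4074 [wait]  ⇒ S*(4)=66.1771
t_3: node(3,0) S=57.6969 payoff=68.6431 vs cont=68.1050 → 68.6431 [stop]  node(3,1) S=75.9037 payoff=50.4363 vs cont=50.1157 → 50.4363 [stop]  node(3,2) S=99.8560 payoff=26.4840 vs cont=30.0374 → 30.0374 [wait]  node(3,3) S=131.3666 payoff=0.0000 vs cont=13.3254 → 13.3254 [wait]  ⇒ S*(3)=75.9037
t_2: node(2,0) S=66.1771 payoff=60.1629 vs cont=59.6248 → 60.1629 [stop]  node(2,1) S=87.0600 payoff=39.2800 vs cont=40.4449 → 40.4449 [wait]  node(2,2) S=114.5327 payoff=11.8073 vs cont=21.8999 → 21.8999 [wait]  ⇒ S*(2)=66.1771
t_1: node(1,0) S=75.9037 payoff=50.4363 vs cont=50.4564 → 50.4564 [wait]  node(1,1) S=99.8560 payoff=26.4840 vs cont=31.3846 → 31.3846 [wait]  ⇒ S*(1)=-
t_0: node(0,0) S=87.0600 payoff=39.2800 vs cont=41.1010 → 41.1010 [wait]  ⇒ S*(0)=-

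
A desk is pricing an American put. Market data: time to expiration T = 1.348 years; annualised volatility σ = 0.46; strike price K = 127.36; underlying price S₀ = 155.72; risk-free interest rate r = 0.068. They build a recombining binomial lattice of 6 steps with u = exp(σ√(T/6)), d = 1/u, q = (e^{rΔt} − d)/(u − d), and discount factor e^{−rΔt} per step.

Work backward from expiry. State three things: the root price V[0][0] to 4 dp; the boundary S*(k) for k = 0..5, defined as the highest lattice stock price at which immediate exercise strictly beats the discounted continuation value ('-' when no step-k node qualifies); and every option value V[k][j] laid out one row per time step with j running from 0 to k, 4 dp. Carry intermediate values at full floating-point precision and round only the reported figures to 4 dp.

price = 14.3939
boundary = - - - 80.9598 65.0996 80.9598
tree:
14.3939
22.0094 6.6288
32.6015 11.2731 1.8245
46.4002 18.7407 3.5677 0.0000
62.2604 30.1875 6.9764 0.0000 0.0000
75.0137 46.4002 13.6419 0.0000 0.0000 0.0000
85.2685 62.2604 26.6758 0.0000 0.0000 0.0000 0.0000

Δt=0.22467, u=1.24363, d=0.80410, q=0.48073, disc=e^(-rΔt)=0.98484
k=6 terminal: V=max(K-S,0) → 85.2685 62.2604 26.6758 0.0000 0.0000 0.0000 0.0000
k=5: j=0 S=52.3463 intr=75.0137 cont=73.0827 V=75.0137[EX]; j=1 S=80.9598 intr=46.4002 cont=44.4692 V=46.4002[EX]; j=2 S=125.2140 intr=2.1460 cont=13.6419 V=13.6419[hold]; j=3 S=193.6582 intr=0.0000 cont=0.0000 V=0.0000[hold]; j=4 S=299.5154 intr=0.0000 cont=0.0000 V=0.0000[hold]; j=5 S=463.2361 intr=0.0000 cont=0.0000 V=0.0000[hold]  S*(5)=80.9598
k=4: j=0 S=65.0996 intr=62.2604 cont=60.3295 V=62.2604[EX]; j=1 S=100.6842 intr=26.6758 cont=30.1875 V=30.1875[hold]; j=2 S=155.7200 intr=0.0000 cont=6.9764 V=6.9764[hold]; j=3 S=240.8394 intr=0.0000 cont=0.0000 V=0.0000[hold]; j=4 S=372.4867 intr=0.0000 cont=0.0000 V=0.0000[hold]  S*(4)=65.0996
k=3: j=0 S=80.9598 intr=46.4002 cont=46.1318 V=46.4002[EX]; j=1 S=125.2140 intr=2.1460 cont=18.7407 V=18.7407[hold]; j=2 S=193.6582 intr=0.0000 cont=3.5677 V=3.5677[hold]; j=3 S=299.5154 intr=0.0000 cont=0.0000 V=0.0000[hold]  S*(3)=80.9598
k=2: j=0 S=100.6842 intr=26.6758 cont=32.6015 V=32.6015[hold]; j=1 S=155.7200 intr=0.0000 cont=11.2731 V=11.2731[hold]; j=2 S=240.8394 intr=0.0000 cont=1.8245 V=1.8245[hold]  S*(2)=-
k=1: j=0 S=125.2140 intr=2.1460 cont=22.0094 V=22.0094[hold]; j=1 S=193.6582 intr=0.0000 cont=6.6288 V=6.6288[hold]  S*(1)=-
k=0: j=0 S=155.7200 intr=0.0000 cont=14.3939 V=14.3939[hold]  S*(0)=-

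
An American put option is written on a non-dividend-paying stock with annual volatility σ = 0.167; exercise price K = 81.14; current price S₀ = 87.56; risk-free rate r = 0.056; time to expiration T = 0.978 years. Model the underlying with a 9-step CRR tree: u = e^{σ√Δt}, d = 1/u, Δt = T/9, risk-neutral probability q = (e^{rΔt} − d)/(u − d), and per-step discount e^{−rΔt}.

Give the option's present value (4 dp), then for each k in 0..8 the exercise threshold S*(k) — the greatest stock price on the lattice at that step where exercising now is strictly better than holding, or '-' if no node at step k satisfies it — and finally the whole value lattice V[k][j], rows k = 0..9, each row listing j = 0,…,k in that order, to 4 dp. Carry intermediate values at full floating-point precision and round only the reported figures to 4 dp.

params: Δt=0.10867 u=1.05659 d=0.94644 q=0.54165 e^(-rΔt)=0.99393
t_9 payoffs: 27.7904 21.5810 14.6488 6.9098 0.0000 0.0000 0.0000 0.0000 0.0000 0.0000
t_8: node(8,0) S=56.3689 payoff=24.7711 vs cont=24.2789 → 24.7711 [stop]  node(8,1) S=62.9297 payoff=18.2103 vs cont=17.7180 → 18.2103 [stop]  node(8,2) S=70.2542 payoff=10.8858 vs cont=10.3935 → 10.8858 [stop]  node(8,3) S=78.4312 payoff=2.7088 vs cont=3.1479 → 3.1479 [wait]  node(8,4) S=87.5600 payoff=0.0000 vs cont=0.0000 → 0.0000 [wait]  node(8,5) S=97.7513 payoff=0.0000 vs cont=0.0000 → 0.0000 [wait]  node(8,6) S=109.1287 payoff=0.0000 vs cont=0.0000 → 0.0000 [wait]  node(8,7) S=121.8304 payoff=0.0000 vs cont=0.0000 → 0.0000 [wait]  node(8,8) S=136.0104 payoff=0.0000 vs cont=0.0000 → 0.0000 [wait]  ⇒ S*(8)=70.2542
t_7: node(7,0) S=59.5590 payoff=21.5810 vs cont=21.0887 → 21.5810 [stop]  node(7,1) S=66.4912 payoff=14.6488 vs cont=14.1565 → 14.6488 [stop]  node(7,2) S=74.2302 payoff=6.9098 vs cont=6.6539 → 6.9098 [stop]  node(7,3) S=82.8700 payoff=0.0000 vs cont=1.4341 → 1.4341 [wait]  node(7,4) S=92.5154 payoff=0.0000 vs cont=0.0000 → 0.0000 [wait]  node(7,5) S=103.2834 payoff=0.0000 vs cont=0.0000 → 0.0000 [wait]  node(7,6) S=115.3048 payoff=0.0000 vs cont=0.0000 → 0.0000 [wait]  node(7,7) S=128.7253 payoff=0.0000 vs cont=0.0000 → 0.0000 [wait]  ⇒ S*(7)=74.2302
t_6: node(6,0) S=62.9297 payoff=18.2103 vs cont=17.7180 → 18.2103 [stop]  node(6,1) S=70.2542 payoff=10.8858 vs cont=10.3935 → 10.8858 [stop]  node(6,2) S=78.4312 payoff=2.7088 vs cont=3.9199 → 3.9199 [wait]  node(6,3) S=87.5600 payoff=0.0000 vs cont=0.6533 → 0.6533 [wait]  node(6,4) S=97.7513 payoff=0.0000 vs cont=0.0000 → 0.0000 [wait]  node(6,5) S=109.1287 payoff=0.0000 vs cont=0.0000 → 0.0000 [wait]  node(6,6) S=121.8304 payoff=0.0000 vs cont=0.0000 → 0.0000 [wait]  ⇒ S*(6)=70.2542
t_5: node(5,0) S=66.4912 payoff=14.6488 vs cont=14.1565 → 14.6488 [stop]  node(5,1) S=74.2302 payoff=6.9098 vs cont=7.0696 → 7.0696 [wait]  node(5,2) S=82.8700 payoff=0.0000 vs cont=2.1375 → 2.1375 [wait]  node(5,3) S=92.5154 payoff=0.0000 vs cont=0.2976 → 0.2976 [wait]  node(5,4) S=103.2834 payoff=0.0000 vs cont=0.0000 → 0.0000 [wait]  node(5,5) S=115.3048 payoff=0.0000 vs cont=0.0000 → 0.0000 [wait]  ⇒ S*(5)=66.4912
t_4: node(4,0) S=70.2542 payoff=10.8858 vs cont=10.4795 → 10.8858 [stop]  node(4,1) S=78.4312 payoff=2.7088 vs cont=4.3714 → 4.3714 [wait]  node(4,2) S=87.5600 payoff=0.0000 vs cont=1.1340 → 1.1340 [wait]  node(4,3) S=97.7513 payoff=0.0000 vs cont=0.1356 → 0.1356 [wait]  node(4,4) S=109.1287 payoff=0.0000 vs cont=0.0000 → 0.0000 [wait]  ⇒ S*(4)=70.2542
t_3: node(3,0) S=74.2302 payoff=6.9098 vs cont=7.3126 → 7.3126 [wait]  node(3,1) S=82.8700 payoff=0.0000 vs cont=2.6020 → 2.6020 [wait]  node(3,2) S=92.5154 payoff=0.0000 vs cont=0.5896 → 0.5896 [wait]  node(3,3) S=103.2834 payoff=0.0000 vs cont=0.0618 → 0.0618 [wait]  ⇒ S*(3)=-
t_2: node(2,0) S=78.4312 payoff=2.7088 vs cont=4.7322 → 4.7322 [wait]  node(2,1) S=87.5600 payoff=0.0000 vs cont=1.5028 → 1.5028 [wait]  node(2,2) S=97.7513 payoff=0.0000 vs cont=0.3019 → 0.3019 [wait]  ⇒ S*(2)=-
t_1: node(1,0) S=82.8700 payoff=0.0000 vs cont=2.9649 → 2.9649 [wait]  node(1,1) S=92.5154 payoff=0.0000 vs cont=0.8471 → 0.8471 [wait]  ⇒ S*(1)=-
t_0: node(0,0) S=87.5600 payoff=0.0000 vs cont=1.8068 → 1.8068 [wait]  ⇒ S*(0)=-

price = 1.8068
boundary = - - - - 70.2542 66.4912 70.2542 74.2302 70.2542
tree:
1.8068
2.9649 0.8471
4.7322 1.5028 0.3019
7.3126 2.6020 0.5896 0.0618
10.8858 4.3714 1.1340 0.1356 0.0000
14.6488 7.0696 2.1375 0.2976 0.0000 0.0000
18.2103 10.8858 3.9199 0.6533 0.0000 0.0000 0.0000
21.5810 14.6488 6.9098 1.4341 0.0000 0.0000 0.0000 0.0000
24.7711 18.2103 10.8858 3.1479 0.0000 0.0000 0.0000 0.0000 0.0000
27.7904 21.5810 14.6488 6.9098 0.0000 0.0000 0.0000 0.0000 0.0000 0.0000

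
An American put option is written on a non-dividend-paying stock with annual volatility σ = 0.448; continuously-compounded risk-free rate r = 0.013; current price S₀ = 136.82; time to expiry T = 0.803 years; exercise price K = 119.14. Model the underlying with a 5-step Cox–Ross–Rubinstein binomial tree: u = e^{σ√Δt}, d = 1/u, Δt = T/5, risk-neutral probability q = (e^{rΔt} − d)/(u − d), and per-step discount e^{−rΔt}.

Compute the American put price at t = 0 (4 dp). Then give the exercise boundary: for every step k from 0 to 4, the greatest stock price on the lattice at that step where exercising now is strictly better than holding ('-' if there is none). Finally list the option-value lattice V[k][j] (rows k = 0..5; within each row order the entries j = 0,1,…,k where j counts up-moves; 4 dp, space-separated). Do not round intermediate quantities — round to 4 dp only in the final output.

Δt=0.16060, u=1.19666, d=0.83566, q=0.46103, disc=e^(-rΔt)=0.99791
k=5 terminal: V=max(K-S,0) → 63.3838 39.2972 4.8053 0.0000 0.0000 0.0000
k=4: j=0 S=66.7212 intr=52.4188 cont=52.1703 V=52.4188[EX]; j=1 S=95.5448 intr=23.5952 cont=23.3468 V=23.5952[EX]; j=2 S=136.8200 intr=0.0000 cont=2.5845 V=2.5845[hold]; j=3 S=195.9261 intr=0.0000 cont=0.0000 V=0.0000[hold]; j=4 S=280.5660 intr=0.0000 cont=0.0000 V=0.0000[hold]  S*(4)=95.5448
k=3: j=0 S=79.8428 intr=39.2972 cont=39.0488 V=39.2972[EX]; j=1 S=114.3347 intr=4.8053 cont=13.8797 V=13.8797[hold]; j=2 S=163.7272 intr=0.0000 cont=1.3901 V=1.3901[hold]; j=3 S=234.4572 intr=0.0000 cont=0.0000 V=0.0000[hold]  S*(3)=79.8428
k=2: j=0 S=95.5448 intr=23.5952 cont=27.5216 V=27.5216[hold]; j=1 S=136.8200 intr=0.0000 cont=8.1048 V=8.1048[hold]; j=2 S=195.9261 intr=0.0000 cont=0.7477 V=0.7477[hold]  S*(2)=-
k=1: j=0 S=114.3347 intr=4.8053 cont=18.5312 V=18.5312[hold]; j=1 S=163.7272 intr=0.0000 cont=4.7031 V=4.7031[hold]  S*(1)=-
k=0: j=0 S=136.8200 intr=0.0000 cont=12.1307 V=12.1307[hold]  S*(0)=-

price = 12.1307
boundary = - - - 79.8428 95.5448
tree:
12.1307
18.5312 4.7031
27.5216 8.1048 0.7477
39.2972 13.8797 1.3901 0.0000
52.4188 23.5952 2.5845 0.0000 0.0000
63.3838 39.2972 4.8053 0.0000 0.0000 0.0000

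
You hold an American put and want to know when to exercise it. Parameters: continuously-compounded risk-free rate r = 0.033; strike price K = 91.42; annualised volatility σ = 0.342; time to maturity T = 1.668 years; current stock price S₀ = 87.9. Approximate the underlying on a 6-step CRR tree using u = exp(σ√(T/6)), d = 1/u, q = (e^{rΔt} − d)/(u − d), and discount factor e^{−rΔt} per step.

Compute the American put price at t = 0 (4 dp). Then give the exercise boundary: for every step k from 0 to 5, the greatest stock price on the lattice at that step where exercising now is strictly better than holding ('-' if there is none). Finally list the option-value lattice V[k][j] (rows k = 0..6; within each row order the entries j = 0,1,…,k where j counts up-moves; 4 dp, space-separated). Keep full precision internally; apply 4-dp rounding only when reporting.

price = 15.2243
boundary = - - - 51.1741 61.2863 73.3966
tree:
15.2243
21.9198 8.2760
30.4020 13.1681 3.1448
40.2459 20.3406 5.6647 0.4802
48.6895 30.1337 10.1411 0.9329 0.0000
55.7400 40.2459 18.0234 1.8121 0.0000 0.0000
61.6272 48.6895 30.1337 3.5200 0.0000 0.0000 0.0000

Δt=0.27800, u=1.19760, d=0.83500, q=0.48046, disc=e^(-rΔt)=0.99087
k=6 terminal: V=max(K-S,0) → 61.6272 48.6895 30.1337 3.5200 0.0000 0.0000 0.0000
k=5: j=0 S=35.6800 intr=55.7400 cont=54.9052 V=55.7400[EX]; j=1 S=51.1741 intr=40.2459 cont=39.4110 V=40.2459[EX]; j=2 S=73.3966 intr=18.0234 cont=17.1885 V=18.0234[EX]; j=3 S=105.2693 intr=0.0000 cont=1.8121 V=1.8121[hold]; j=4 S=150.9827 intr=0.0000 cont=0.0000 V=0.0000[hold]; j=5 S=216.5474 intr=0.0000 cont=0.0000 V=0.0000[hold]  S*(5)=73.3966
k=4: j=0 S=42.7305 intr=48.6895 cont=47.8547 V=48.6895[EX]; j=1 S=61.2863 intr=30.1337 cont=29.2989 V=30.1337[EX]; j=2 S=87.9000 intr=3.5200 cont=10.1411 V=10.1411[hold]; j=3 S=126.0708 intr=0.0000 cont=0.9329 V=0.9329[hold]; j=4 S=180.8174 intr=0.0000 cont=0.0000 V=0.0000[hold]  S*(4)=61.2863
k=3: j=0 S=51.1741 intr=40.2459 cont=39.4110 V=40.2459[EX]; j=1 S=73.3966 intr=18.0234 cont=20.3406 V=20.3406[hold]; j=2 S=105.2693 intr=0.0000 cont=5.6647 V=5.6647[hold]; j=3 S=150.9827 intr=0.0000 cont=0.4802 V=0.4802[hold]  S*(3)=51.1741
k=2: j=0 S=61.2863 intr=30.1337 cont=30.4020 V=30.4020[hold]; j=1 S=87.9000 intr=3.5200 cont=13.1681 V=13.1681[hold]; j=2 S=126.0708 intr=0.0000 cont=3.1448 V=3.1448[hold]  S*(2)=-
k=1: j=0 S=73.3966 intr=18.0234 cont=21.9198 V=21.9198[hold]; j=1 S=105.2693 intr=0.0000 cont=8.2760 V=8.2760[hold]  S*(1)=-
k=0: j=0 S=87.9000 intr=3.5200 cont=15.2243 V=15.2243[hold]  S*(0)=-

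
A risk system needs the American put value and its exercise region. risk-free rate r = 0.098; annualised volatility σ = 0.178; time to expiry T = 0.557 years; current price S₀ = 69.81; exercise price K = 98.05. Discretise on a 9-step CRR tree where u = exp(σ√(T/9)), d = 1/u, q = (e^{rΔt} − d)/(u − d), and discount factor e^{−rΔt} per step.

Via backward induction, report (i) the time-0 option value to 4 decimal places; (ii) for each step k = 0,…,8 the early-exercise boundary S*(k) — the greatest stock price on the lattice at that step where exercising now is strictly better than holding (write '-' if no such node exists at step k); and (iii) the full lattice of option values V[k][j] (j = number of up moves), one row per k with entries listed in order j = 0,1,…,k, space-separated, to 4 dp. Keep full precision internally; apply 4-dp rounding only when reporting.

params: Δt=0.06189 u=1.04528 d=0.95668 q=0.55760 e^(-rΔt)=0.99395
t_9 payoffs: 51.1865 46.8467 42.1051 36.9244 31.2639 25.0792 18.3218 10.9387 2.8718 0.0000
t_8: node(8,0) S=48.9854 payoff=49.0646 vs cont=48.4717 → 49.0646 [stop]  node(8,1) S=53.5216 payoff=44.5284 vs cont=43.9355 → 44.5284 [stop]  node(8,2) S=58.4779 payoff=39.5721 vs cont=38.9792 → 39.5721 [stop]  node(8,3) S=63.8932 payoff=34.1568 vs cont=33.5639 → 34.1568 [stop]  node(8,4) S=69.8100 payoff=28.2400 vs cont=27.6471 → 28.2400 [stop]  node(8,5) S=76.2747 payoff=21.7753 vs cont=21.1824 → 21.7753 [stop]  node(8,6) S=83.3380 payoff=14.7120 vs cont=14.1191 → 14.7120 [stop]  node(8,7) S=91.0555 payoff=6.9945 vs cont=6.4017 → 6.9945 [stop]  node(8,8) S=99.4876 payoff=0.0000 vs cont=1.2628 → 1.2628 [wait]  ⇒ S*(8)=91.0555
t_7: node(7,0) S=51.2033 payoff=46.8467 vs cont=46.2538 → 46.8467 [stop]  node(7,1) S=55.9449 payoff=42.1051 vs cont=41.5122 → 42.1051 [stop]  node(7,2) S=61.1256 payoff=36.9244 vs cont=36.3315 → 36.9244 [stop]  node(7,3) S=66.7861 payoff=31.2639 vs cont=30.6710 → 31.2639 [stop]  node(7,4) S=72.9708 payoff=25.0792 vs cont=24.4863 → 25.0792 [stop]  node(7,5) S=79.7282 payoff=18.3218 vs cont=17.7289 → 18.3218 [stop]  node(7,6) S=87.1113 payoff=10.9387 vs cont=10.3458 → 10.9387 [stop]  node(7,7) S=95.1782 payoff=2.8718 vs cont=3.7756 → 3.7756 [wait]  ⇒ S*(7)=87.1113
t_6: node(6,0) S=53.5216 payoff=44.5284 vs cont=43.9355 → 44.5284 [stop]  node(6,1) S=58.4779 payoff=39.5721 vs cont=38.9792 → 39.5721 [stop]  node(6,2) S=63.8932 payoff=34.1568 vs cont=33.5639 → 34.1568 [stop]  node(6,3) S=69.8100 payoff=28.2400 vs cont=27.6471 → 28.2400 [stop]  node(6,4) S=76.2747 payoff=21.7753 vs cont=21.1824 → 21.7753 [stop]  node(6,5) S=83.3380 payoff=14.7120 vs cont=14.1191 → 14.7120 [stop]  node(6,6) S=91.0555 payoff=6.9945 vs cont=6.9025 → 6.9945 [stop]  ⇒ S*(6)=91.0555
t_5: node(5,0) S=55.9449 payoff=42.1051 vs cont=41.5122 → 42.1051 [stop]  node(5,1) S=61.1256 payoff=36.9244 vs cont=36.3315 → 36.9244 [stop]  node(5,2) S=66.7861 payoff=31.2639 vs cont=30.6710 → 31.2639 [stop]  node(5,3) S=72.9708 payoff=25.0792 vs cont=24.4863 → 25.0792 [stop]  node(5,4) S=79.7282 payoff=18.3218 vs cont=17.7289 → 18.3218 [stop]  node(5,5) S=87.1113 payoff=10.9387 vs cont=10.3458 → 10.9387 [stop]  ⇒ S*(5)=87.1113
t_4: node(4,0) S=58.4779 payoff=39.5721 vs cont=38.9792 → 39.5721 [stop]  node(4,1) S=63.8932 payoff=34.1568 vs cont=33.5639 → 34.1568 [stop]  node(4,2) S=69.8100 payoff=28.2400 vs cont=27.6471 → 28.2400 [stop]  node(4,3) S=76.2747 payoff=21.7753 vs cont=21.1824 → 21.7753 [stop]  node(4,4) S=83.3380 payoff=14.7120 vs cont=14.1191 → 14.7120 [stop]  ⇒ S*(4)=83.3380
t_3: node(3,0) S=61.1256 payoff=36.9244 vs cont=36.3315 → 36.9244 [stop]  node(3,1) S=66.7861 payoff=31.2639 vs cont=30.6710 → 31.2639 [stop]  node(3,2) S=72.9708 payoff=25.0792 vs cont=24.4863 → 25.0792 [stop]  node(3,3) S=79.7282 payoff=18.3218 vs cont=17.7289 → 18.3218 [stop]  ⇒ S*(3)=79.7282
t_2: node(2,0) S=63.8932 payoff=34.1568 vs cont=33.5639 → 34.1568 [stop]  node(2,1) S=69.8100 payoff=28.2400 vs cont=27.6471 → 28.2400 [stop]  node(2,2) S=76.2747 payoff=21.7753 vs cont=21.1824 → 21.7753 [stop]  ⇒ S*(2)=76.2747
t_1: node(1,0) S=66.7861 payoff=31.2639 vs cont=30.6710 → 31.2639 [stop]  node(1,1) S=72.9708 payoff=25.0792 vs cont=24.4863 → 25.0792 [stop]  ⇒ S*(1)=72.9708
t_0: node(0,0) S=69.8100 payoff=28.2400 vs cont=27.6471 → 28.2400 [stop]  ⇒ S*(0)=69.8100

price = 28.2400
boundary = 69.8100 72.9708 76.2747 79.7282 83.3380 87.1113 91.0555 87.1113 91.0555
tree:
28.2400
31.2639 25.0792
34.1568 28.2400 21.7753
36.9244 31.2639 25.0792 18.3218
39.5721 34.1568 28.2400 21.7753 14.7120
42.1051 36.9244 31.2639 25.0792 18.3218 10.9387
44.5284 39.5721 34.1568 28.2400 21.7753 14.7120 6.9945
46.8467 42.1051 36.9244 31.2639 25.0792 18.3218 10.9387 3.7756
49.0646 44.5284 39.5721 34.1568 28.2400 21.7753 14.7120 6.9945 1.2628
51.1865 46.8467 42.1051 36.9244 31.2639 25.0792 18.3218 10.9387 2.8718 0.0000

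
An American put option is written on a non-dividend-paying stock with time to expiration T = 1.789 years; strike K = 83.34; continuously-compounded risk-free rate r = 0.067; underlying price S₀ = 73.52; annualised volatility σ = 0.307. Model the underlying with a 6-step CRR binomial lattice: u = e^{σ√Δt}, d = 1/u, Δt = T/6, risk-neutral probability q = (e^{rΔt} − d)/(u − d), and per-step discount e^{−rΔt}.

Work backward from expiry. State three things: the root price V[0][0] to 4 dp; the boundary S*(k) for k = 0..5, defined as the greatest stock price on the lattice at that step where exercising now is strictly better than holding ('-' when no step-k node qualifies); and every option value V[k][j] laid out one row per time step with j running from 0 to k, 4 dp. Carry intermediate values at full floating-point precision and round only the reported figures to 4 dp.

Δt=0.29817, u=1.18251, d=0.84566, q=0.51809, disc=e^(-rΔt)=0.98022
k=6 terminal: V=max(K-S,0) → 56.4504 45.7397 30.7627 9.8200 0.0000 0.0000 0.0000
k=5: j=0 S=31.7971 intr=51.5429 cont=49.8945 V=51.5429[EX]; j=1 S=44.4626 intr=38.8774 cont=37.2290 V=38.8774[EX]; j=2 S=62.1730 intr=21.1670 cont=19.5186 V=21.1670[EX]; j=3 S=86.9379 intr=0.0000 cont=4.6387 V=4.6387[hold]; j=4 S=121.5671 intr=0.0000 cont=0.0000 V=0.0000[hold]; j=5 S=169.9898 intr=0.0000 cont=0.0000 V=0.0000[hold]  S*(5)=62.1730
k=4: j=0 S=37.6003 intr=45.7397 cont=44.0913 V=45.7397[EX]; j=1 S=52.5773 intr=30.7627 cont=29.1143 V=30.7627[EX]; j=2 S=73.5200 intr=9.8200 cont=12.3545 V=12.3545[hold]; j=3 S=102.8046 intr=0.0000 cont=2.1912 V=2.1912[hold]; j=4 S=143.7538 intr=0.0000 cont=0.0000 V=0.0000[hold]  S*(4)=52.5773
k=3: j=0 S=44.4626 intr=38.8774 cont=37.2290 V=38.8774[EX]; j=1 S=62.1730 intr=21.1670 cont=20.8057 V=21.1670[EX]; j=2 S=86.9379 intr=0.0000 cont=6.9488 V=6.9488[hold]; j=3 S=121.5671 intr=0.0000 cont=1.0351 V=1.0351[hold]  S*(3)=62.1730
k=2: j=0 S=52.5773 intr=30.7627 cont=29.1143 V=30.7627[EX]; j=1 S=73.5200 intr=9.8200 cont=13.5277 V=13.5277[hold]; j=2 S=102.8046 intr=0.0000 cont=3.8081 V=3.8081[hold]  S*(2)=52.5773
k=1: j=0 S=62.1730 intr=21.1670 cont=21.4015 V=21.4015[hold]; j=1 S=86.9379 intr=0.0000 cont=8.3241 V=8.3241[hold]  S*(1)=-
k=0: j=0 S=73.5200 intr=9.8200 cont=14.3369 V=14.3369[hold]  S*(0)=-

price = 14.3369
boundary = - - 52.5773 62.1730 52.5773 62.1730
tree:
14.3369
21.4015 8.3241
30.7627 13.5277 3.8081
38.8774 21.1670 6.9488 1.0351
45.7397 30.7627 12.3545 2.1912 0.0000
51.5429 38.8774 21.1670 4.6387 0.0000 0.0000
56.4504 45.7397 30.7627 9.8200 0.0000 0.0000 0.0000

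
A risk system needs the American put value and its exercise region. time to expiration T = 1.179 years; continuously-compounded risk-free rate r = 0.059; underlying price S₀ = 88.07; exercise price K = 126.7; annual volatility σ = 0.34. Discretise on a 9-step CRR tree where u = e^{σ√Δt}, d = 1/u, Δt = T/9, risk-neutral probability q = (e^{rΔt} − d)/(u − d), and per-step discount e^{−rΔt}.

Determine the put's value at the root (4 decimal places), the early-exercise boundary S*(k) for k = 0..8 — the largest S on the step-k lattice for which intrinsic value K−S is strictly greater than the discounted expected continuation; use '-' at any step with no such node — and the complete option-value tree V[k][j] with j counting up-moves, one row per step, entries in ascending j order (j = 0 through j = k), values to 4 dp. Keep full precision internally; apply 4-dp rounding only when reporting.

price = 38.6636
boundary = - 77.8725 88.0700 77.8725 88.0700 77.8725 88.0700 99.6029 112.6461
tree:
38.6636
48.8275 29.1280
57.8443 38.6300 20.1046
65.8170 48.8275 28.4034 12.1411
72.8666 57.8443 38.6300 18.6464 5.8428
79.0999 65.8170 48.8275 27.5280 10.0792 1.7091
84.6114 72.8666 57.8443 38.6300 16.8845 3.4496 0.0000
89.4848 79.0999 65.8170 48.8275 27.0971 6.9628 0.0000 0.0000
93.7939 84.6114 72.8666 57.8443 38.6300 14.0539 0.0000 0.0000 0.0000
97.6041 89.4848 79.0999 65.8170 48.8275 27.0971 0.0000 0.0000 0.0000 0.0000

params: Δt=0.13100 u=1.13095 d=0.88421 q=0.50072 e^(-rΔt)=0.99230
t_9 payoffs: 97.6041 89.4848 79.0999 65.8170 48.8275 27.0971 0.0000 0.0000 0.0000 0.0000
t_8: node(8,0) S=32.9061 payoff=93.7939 vs cont=92.8184 → 93.7939 [stop]  node(8,1) S=42.0886 payoff=84.6114 vs cont=83.6360 → 84.6114 [stop]  node(8,2) S=53.8334 payoff=72.8666 vs cont=71.8911 → 72.8666 [stop]  node(8,3) S=68.8557 payoff=57.8443 vs cont=56.8688 → 57.8443 [stop]  node(8,4) S=88.0700 payoff=38.6300 vs cont=37.6545 → 38.6300 [stop]  node(8,5) S=112.6461 payoff=14.0539 vs cont=13.4249 → 14.0539 [stop]  node(8,6) S=144.0801 payoff=0.0000 vs cont=0.0000 → 0.0000 [wait]  node(8,7) S=184.2858 payoff=0.0000 vs cont=0.0000 → 0.0000 [wait]  node(8,8) S=235.7110 payoff=0.0000 vs cont=0.0000 → 0.0000 [wait]  ⇒ S*(8)=112.6461
t_7: node(7,0) S=37.2152 payoff=89.4848 vs cont=88.5093 → 89.4848 [stop]  node(7,1) S=47.6001 payoff=79.0999 vs cont=78.1244 → 79.0999 [stop]  node(7,2) S=60.8830 payoff=65.8170 vs cont=64.8415 → 65.8170 [stop]  node(7,3) S=77.8725 payoff=48.8275 vs cont=47.8520 → 48.8275 [stop]  node(7,4) S=99.6029 payoff=27.0971 vs cont=26.1216 → 27.0971 [stop]  node(7,5) S=127.3972 payoff=0.0000 vs cont=6.9628 → 6.9628 [wait]  node(7,6) S=162.9476 payoff=0.0000 vs cont=0.0000 → 0.0000 [wait]  node(7,7) S=208.4183 payoff=0.0000 vs cont=0.0000 → 0.0000 [wait]  ⇒ S*(7)=99.6029
t_6: node(6,0) S=42.0886 payoff=84.6114 vs cont=83.6360 → 84.6114 [stop]  node(6,1) S=53.8334 payoff=72.8666 vs cont=71.8911 → 72.8666 [stop]  node(6,2) S=68.8557 payoff=57.8443 vs cont=56.8688 → 57.8443 [stop]  node(6,3) S=88.0700 payoff=38.6300 vs cont=37.6545 → 38.6300 [stop]  node(6,4) S=112.6461 payoff=14.0539 vs cont=16.8845 → 16.8845 [wait]  node(6,5) S=144.0801 payoff=0.0000 vs cont=3.4496 → 3.4496 [wait]  node(6,6) S=184.2858 payoff=0.0000 vs cont=0.0000 → 0.0000 [wait]  ⇒ S*(6)=88.0700
t_5: node(5,0) S=47.6001 payoff=79.0999 vs cont=78.1244 → 79.0999 [stop]  node(5,1) S=60.8830 payoff=65.8170 vs cont=64.8415 → 65.8170 [stop]  node(5,2) S=77.8725 payoff=48.8275 vs cont=47.8520 → 48.8275 [stop]  node(5,3) S=99.6029 payoff=27.0971 vs cont=27.5280 → 27.5280 [wait]  node(5,4) S=127.3972 payoff=0.0000 vs cont=10.0792 → 10.0792 [wait]  node(5,5) S=162.9476 payoff=0.0000 vs cont=1.7091 → 1.7091 [wait]  ⇒ S*(5)=77.8725
t_4: node(4,0) S=53.8334 payoff=72.8666 vs cont=71.8911 → 72.8666 [stop]  node(4,1) S=68.8557 payoff=57.8443 vs cont=56.8688 → 57.8443 [stop]  node(4,2) S=88.0700 payoff=38.6300 vs cont=37.8686 → 38.6300 [stop]  node(4,3) S=112.6461 payoff=14.0539 vs cont=18.6464 → 18.6464 [wait]  node(4,4) S=144.0801 payoff=0.0000 vs cont=5.8428 → 5.8428 [wait]  ⇒ S*(4)=88.0700
t_3: node(3,0) S=60.8830 payoff=65.8170 vs cont=64.8415 → 65.8170 [stop]  node(3,1) S=77.8725 payoff=48.8275 vs cont=47.8520 → 48.8275 [stop]  node(3,2) S=99.6029 payoff=27.0971 vs cont=28.4034 → 28.4034 [wait]  node(3,3) S=127.3972 payoff=0.0000 vs cont=12.1411 → 12.1411 [wait]  ⇒ S*(3)=77.8725
t_2: node(2,0) S=68.8557 payoff=57.8443 vs cont=56.8688 → 57.8443 [stop]  node(2,1) S=88.0700 payoff=38.6300 vs cont=38.3036 → 38.6300 [stop]  node(2,2) S=112.6461 payoff=14.0539 vs cont=20.1046 → 20.1046 [wait]  ⇒ S*(2)=88.0700
t_1: node(1,0) S=77.8725 payoff=48.8275 vs cont=47.8520 → 48.8275 [stop]  node(1,1) S=99.6029 payoff=27.0971 vs cont=29.1280 → 29.1280 [wait]  ⇒ S*(1)=77.8725
t_0: node(0,0) S=88.0700 payoff=38.6300 vs cont=38.6636 → 38.6636 [wait]  ⇒ S*(0)=-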